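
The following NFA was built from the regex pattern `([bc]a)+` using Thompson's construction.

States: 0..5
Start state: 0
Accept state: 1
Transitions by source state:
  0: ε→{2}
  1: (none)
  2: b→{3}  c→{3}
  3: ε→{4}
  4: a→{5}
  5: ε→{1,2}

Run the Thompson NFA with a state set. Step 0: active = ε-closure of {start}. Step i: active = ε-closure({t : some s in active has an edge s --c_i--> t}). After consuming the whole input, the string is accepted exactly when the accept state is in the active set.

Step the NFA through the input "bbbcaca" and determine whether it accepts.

Answer: REJECT

Steps:
S₀ = ε-closure({0}) = {0,2}
'b' @ 1: {3,4}
'b' @ 2: {}  — no active states
rest 'bcaca' ignored (set empty)
after full input: {}  (accept=1 not in)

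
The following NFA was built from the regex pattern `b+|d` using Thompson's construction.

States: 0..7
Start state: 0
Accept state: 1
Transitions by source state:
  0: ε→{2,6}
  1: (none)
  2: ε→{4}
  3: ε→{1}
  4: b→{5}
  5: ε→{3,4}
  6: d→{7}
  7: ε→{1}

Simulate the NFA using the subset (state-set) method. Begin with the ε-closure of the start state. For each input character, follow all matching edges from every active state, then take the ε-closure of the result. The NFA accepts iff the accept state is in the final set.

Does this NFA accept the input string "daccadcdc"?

Answer: REJECT

Derivation:
start: ε-closure({0}) = {0,2,4,6}
'd' @ 1: {1,7}  ✓accept
'a' @ 2: {}  — dead — no transitions
rest 'ccadcdc' ignored (set empty)
final: {}; accept 1 not in set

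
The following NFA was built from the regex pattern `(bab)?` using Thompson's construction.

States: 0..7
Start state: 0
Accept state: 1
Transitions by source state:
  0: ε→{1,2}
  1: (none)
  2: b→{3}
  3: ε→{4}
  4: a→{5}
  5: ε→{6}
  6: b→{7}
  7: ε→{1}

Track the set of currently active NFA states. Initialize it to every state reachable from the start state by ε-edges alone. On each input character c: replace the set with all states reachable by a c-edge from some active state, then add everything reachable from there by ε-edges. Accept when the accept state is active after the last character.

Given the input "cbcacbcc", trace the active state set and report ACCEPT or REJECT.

S₀ = ε-closure({0}) = {0,1,2}
'c' @ 1: {}  — no active states
rest 'bcacbcc' ignored (set empty)
final: {}; accept 1 not in set

Answer: REJECT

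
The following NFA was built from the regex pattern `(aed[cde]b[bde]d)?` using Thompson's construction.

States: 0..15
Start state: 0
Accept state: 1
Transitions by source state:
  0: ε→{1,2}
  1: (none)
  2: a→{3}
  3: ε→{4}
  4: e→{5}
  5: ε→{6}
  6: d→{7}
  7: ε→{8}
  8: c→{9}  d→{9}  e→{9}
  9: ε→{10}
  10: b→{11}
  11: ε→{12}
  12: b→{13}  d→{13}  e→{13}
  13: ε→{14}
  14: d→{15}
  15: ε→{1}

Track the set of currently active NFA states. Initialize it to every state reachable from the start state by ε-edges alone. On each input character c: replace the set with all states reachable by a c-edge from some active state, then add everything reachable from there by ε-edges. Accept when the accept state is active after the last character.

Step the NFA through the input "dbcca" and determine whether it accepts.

Answer: REJECT

Derivation:
start: ε-closure({0}) = {0,1,2}
'd' @ 1: {}  — no active states
rest 'bcca' ignored (set empty)
final: {}; accept 1 not in set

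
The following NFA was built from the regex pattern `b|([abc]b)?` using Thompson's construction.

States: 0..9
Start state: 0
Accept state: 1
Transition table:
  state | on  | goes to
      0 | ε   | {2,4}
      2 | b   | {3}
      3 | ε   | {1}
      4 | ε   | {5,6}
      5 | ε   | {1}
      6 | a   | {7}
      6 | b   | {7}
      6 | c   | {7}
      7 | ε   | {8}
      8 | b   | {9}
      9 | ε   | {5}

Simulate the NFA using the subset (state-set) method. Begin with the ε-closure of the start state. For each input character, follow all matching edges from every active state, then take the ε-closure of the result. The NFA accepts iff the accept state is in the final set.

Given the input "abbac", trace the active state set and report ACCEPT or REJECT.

Answer: REJECT

Trace:
start: ε-closure({0}) = {0,1,2,4,5,6}
'a' @ 1: {7,8}
'b' @ 2: {1,5,9}  ✓accept
'b' @ 3: {}  — dead — no transitions
rest 'ac' ignored (set empty)
final: {}; accept 1 not in set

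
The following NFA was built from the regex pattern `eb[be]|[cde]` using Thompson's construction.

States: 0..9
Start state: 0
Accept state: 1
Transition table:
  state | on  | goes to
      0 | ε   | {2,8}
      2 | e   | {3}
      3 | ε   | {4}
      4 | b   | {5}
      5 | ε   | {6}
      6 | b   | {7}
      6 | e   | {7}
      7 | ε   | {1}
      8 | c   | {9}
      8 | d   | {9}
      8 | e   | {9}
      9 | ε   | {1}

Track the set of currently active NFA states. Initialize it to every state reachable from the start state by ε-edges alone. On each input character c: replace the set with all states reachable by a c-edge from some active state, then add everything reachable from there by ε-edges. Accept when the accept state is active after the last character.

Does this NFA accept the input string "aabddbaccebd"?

Answer: REJECT

Derivation:
initial (ε-close {0}): {0,2,8}
'a' @ 1: {}  — state set empty
rest 'abddbaccebd' ignored (set empty)
end set {} — state 1 not in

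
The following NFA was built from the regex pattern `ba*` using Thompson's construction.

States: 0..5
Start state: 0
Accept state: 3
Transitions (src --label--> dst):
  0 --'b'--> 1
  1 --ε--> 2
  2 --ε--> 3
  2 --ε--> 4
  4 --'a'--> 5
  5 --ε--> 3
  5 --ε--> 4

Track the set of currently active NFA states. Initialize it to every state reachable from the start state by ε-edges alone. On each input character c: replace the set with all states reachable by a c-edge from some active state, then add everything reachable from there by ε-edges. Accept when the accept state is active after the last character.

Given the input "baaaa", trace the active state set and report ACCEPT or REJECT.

Answer: ACCEPT

Trace:
S₀ = ε-closure({0}) = {0}
'b' @ 1: {1,2,3,4}  [accepting]
'a' @ 2: {3,4,5}  [accepting]
'a' @ 3: {3,4,5}  [accepting]
'a' @ 4: {3,4,5}  [accepting]
'a' @ 5: {3,4,5}  [accepting]
final: {3,4,5}; accept 3 in set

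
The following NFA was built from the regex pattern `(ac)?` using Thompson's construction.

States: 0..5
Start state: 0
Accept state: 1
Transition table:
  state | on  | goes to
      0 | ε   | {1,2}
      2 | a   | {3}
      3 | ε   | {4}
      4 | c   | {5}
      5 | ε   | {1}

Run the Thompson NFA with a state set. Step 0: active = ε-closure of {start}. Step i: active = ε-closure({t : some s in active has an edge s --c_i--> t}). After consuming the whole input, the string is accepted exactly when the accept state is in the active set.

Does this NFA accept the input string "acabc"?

Answer: REJECT

Trace:
initial (ε-close {0}): {0,1,2}
'a' @ 1: {3,4}
'c' @ 2: {1,5}  ✓accept
'a' @ 3: {}  — state set empty
rest 'bc' ignored (set empty)
after full input: {}  (accept=1 not in)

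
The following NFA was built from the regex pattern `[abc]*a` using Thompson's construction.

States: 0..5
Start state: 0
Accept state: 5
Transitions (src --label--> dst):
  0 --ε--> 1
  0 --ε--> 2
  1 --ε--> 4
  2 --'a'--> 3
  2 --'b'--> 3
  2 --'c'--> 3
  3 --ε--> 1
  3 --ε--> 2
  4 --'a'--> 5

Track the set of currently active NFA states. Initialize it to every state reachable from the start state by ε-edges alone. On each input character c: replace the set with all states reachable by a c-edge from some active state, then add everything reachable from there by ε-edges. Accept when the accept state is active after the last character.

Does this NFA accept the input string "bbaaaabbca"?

initial (ε-close {0}): {0,1,2,4}
'b' @ 1: {1,2,3,4}
'b' @ 2: {1,2,3,4}
'a' @ 3: {1,2,3,4,5}  (accept∈set)
'a' @ 4: {1,2,3,4,5}  (accept∈set)
'a' @ 5: {1,2,3,4,5}  (accept∈set)
'a' @ 6: {1,2,3,4,5}  (accept∈set)
'b' @ 7: {1,2,3,4}
'b' @ 8: {1,2,3,4}
'c' @ 9: {1,2,3,4}
'a' @ 10: {1,2,3,4,5}  (accept∈set)
end set {1,2,3,4,5} — state 5 in

Answer: ACCEPT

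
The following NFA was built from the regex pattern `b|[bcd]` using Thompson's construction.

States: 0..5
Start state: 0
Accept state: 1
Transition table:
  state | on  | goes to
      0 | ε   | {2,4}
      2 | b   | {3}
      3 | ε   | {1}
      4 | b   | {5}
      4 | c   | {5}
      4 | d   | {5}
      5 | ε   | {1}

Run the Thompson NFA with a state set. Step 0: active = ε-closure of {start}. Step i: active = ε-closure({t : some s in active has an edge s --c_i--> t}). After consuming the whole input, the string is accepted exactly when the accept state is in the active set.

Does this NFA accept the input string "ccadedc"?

Answer: REJECT

Derivation:
S₀ = ε-closure({0}) = {0,2,4}
'c' @ 1: {1,5}  ✓accept
'c' @ 2: {}  — no active states
rest 'adedc' ignored (set empty)
final: {}; accept 1 not in set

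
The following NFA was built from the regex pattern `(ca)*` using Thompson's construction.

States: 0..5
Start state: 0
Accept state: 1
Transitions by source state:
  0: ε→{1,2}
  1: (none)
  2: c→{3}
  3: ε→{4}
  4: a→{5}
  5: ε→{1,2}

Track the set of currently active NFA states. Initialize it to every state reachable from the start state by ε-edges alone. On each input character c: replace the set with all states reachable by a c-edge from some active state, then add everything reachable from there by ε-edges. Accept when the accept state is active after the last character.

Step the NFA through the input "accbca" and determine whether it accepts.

Answer: REJECT

Trace:
initial (ε-close {0}): {0,1,2}
'a' @ 1: {}  — state set empty
rest 'ccbca' ignored (set empty)
final: {}; accept 1 not in set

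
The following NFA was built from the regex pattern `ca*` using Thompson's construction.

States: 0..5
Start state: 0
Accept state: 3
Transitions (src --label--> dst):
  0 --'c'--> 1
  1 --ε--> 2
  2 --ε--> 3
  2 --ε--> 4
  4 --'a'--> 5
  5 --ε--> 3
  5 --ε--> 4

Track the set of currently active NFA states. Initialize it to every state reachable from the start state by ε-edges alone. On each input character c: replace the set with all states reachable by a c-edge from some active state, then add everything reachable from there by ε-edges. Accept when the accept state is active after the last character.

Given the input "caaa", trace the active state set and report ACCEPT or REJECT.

start: ε-closure({0}) = {0}
'c' @ 1: {1,2,3,4}  (accept∈set)
'a' @ 2: {3,4,5}  (accept∈set)
'a' @ 3: {3,4,5}  (accept∈set)
'a' @ 4: {3,4,5}  (accept∈set)
after full input: {3,4,5}  (accept=3 in)

Answer: ACCEPT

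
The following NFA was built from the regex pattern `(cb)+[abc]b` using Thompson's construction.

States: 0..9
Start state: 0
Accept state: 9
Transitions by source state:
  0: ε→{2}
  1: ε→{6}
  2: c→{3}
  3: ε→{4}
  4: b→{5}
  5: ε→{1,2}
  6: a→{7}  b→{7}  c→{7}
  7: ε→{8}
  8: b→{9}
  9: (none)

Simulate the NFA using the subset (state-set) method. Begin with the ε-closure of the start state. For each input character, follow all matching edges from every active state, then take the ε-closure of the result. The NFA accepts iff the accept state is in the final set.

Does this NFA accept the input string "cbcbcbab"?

S₀ = ε-closure({0}) = {0,2}
'c' @ 1: {3,4}
'b' @ 2: {1,2,5,6}
'c' @ 3: {3,4,7,8}
'b' @ 4: {1,2,5,6,9}  [accepting]
'c' @ 5: {3,4,7,8}
'b' @ 6: {1,2,5,6,9}  [accepting]
'a' @ 7: {7,8}
'b' @ 8: {9}  [accepting]
after full input: {9}  (accept=9 in)

Answer: ACCEPT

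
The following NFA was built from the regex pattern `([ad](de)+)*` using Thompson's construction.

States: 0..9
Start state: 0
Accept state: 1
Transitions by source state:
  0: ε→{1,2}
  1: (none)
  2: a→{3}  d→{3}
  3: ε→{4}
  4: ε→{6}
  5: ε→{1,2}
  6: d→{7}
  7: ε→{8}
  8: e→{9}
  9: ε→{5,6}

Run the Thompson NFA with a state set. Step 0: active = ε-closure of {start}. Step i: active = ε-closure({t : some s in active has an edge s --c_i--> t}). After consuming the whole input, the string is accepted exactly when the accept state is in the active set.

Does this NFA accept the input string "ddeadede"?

Answer: ACCEPT

Derivation:
start: ε-closure({0}) = {0,1,2}
'd' @ 1: {3,4,6}
'd' @ 2: {7,8}
'e' @ 3: {1,2,5,6,9}  ✓accept
'a' @ 4: {3,4,6}
'd' @ 5: {7,8}
'e' @ 6: {1,2,5,6,9}  ✓accept
'd' @ 7: {3,4,6,7,8}
'e' @ 8: {1,2,5,6,9}  ✓accept
after full input: {1,2,5,6,9}  (accept=1 in)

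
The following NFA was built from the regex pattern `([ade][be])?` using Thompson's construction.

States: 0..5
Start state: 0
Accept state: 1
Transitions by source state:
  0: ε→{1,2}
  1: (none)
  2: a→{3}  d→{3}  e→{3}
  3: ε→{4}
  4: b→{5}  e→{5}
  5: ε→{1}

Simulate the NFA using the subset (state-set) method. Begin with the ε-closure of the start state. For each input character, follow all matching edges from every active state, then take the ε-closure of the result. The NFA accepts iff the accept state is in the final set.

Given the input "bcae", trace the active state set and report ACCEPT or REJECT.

Answer: REJECT

Steps:
start: ε-closure({0}) = {0,1,2}
'b' @ 1: {}  — no active states
rest 'cae' ignored (set empty)
after full input: {}  (accept=1 not in)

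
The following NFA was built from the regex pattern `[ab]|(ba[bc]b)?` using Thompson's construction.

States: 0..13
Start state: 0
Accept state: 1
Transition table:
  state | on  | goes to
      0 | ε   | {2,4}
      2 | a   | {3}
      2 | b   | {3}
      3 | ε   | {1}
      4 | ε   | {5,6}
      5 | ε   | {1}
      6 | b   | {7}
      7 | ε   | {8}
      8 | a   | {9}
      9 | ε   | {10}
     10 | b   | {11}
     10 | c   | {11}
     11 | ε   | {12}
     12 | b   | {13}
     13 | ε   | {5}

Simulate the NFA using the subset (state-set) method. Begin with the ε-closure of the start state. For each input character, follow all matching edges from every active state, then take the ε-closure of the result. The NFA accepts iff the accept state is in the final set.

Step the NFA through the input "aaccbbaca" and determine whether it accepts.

S₀ = ε-closure({0}) = {0,1,2,4,5,6}
'a' @ 1: {1,3}  (accept∈set)
'a' @ 2: {}  — no active states
rest 'ccbbaca' ignored (set empty)
final: {}; accept 1 not in set

Answer: REJECT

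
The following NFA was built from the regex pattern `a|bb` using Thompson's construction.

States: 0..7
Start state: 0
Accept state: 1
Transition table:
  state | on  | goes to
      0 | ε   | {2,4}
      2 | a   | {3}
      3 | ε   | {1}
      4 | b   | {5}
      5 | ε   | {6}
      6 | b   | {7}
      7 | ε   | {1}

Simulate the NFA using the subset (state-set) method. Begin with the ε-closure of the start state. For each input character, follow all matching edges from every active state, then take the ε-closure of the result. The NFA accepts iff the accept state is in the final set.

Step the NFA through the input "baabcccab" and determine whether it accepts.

start: ε-closure({0}) = {0,2,4}
'b' @ 1: {5,6}
'a' @ 2: {}  — dead — no transitions
rest 'abcccab' ignored (set empty)
final: {}; accept 1 not in set

Answer: REJECT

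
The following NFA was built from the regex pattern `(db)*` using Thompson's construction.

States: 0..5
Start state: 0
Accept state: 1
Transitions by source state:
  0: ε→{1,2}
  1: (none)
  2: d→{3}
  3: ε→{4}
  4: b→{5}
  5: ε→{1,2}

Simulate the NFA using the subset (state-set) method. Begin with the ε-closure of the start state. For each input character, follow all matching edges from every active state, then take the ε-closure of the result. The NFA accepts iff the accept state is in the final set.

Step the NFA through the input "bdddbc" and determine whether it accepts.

start: ε-closure({0}) = {0,1,2}
'b' @ 1: {}  — dead — no transitions
rest 'dddbc' ignored (set empty)
after full input: {}  (accept=1 not in)

Answer: REJECT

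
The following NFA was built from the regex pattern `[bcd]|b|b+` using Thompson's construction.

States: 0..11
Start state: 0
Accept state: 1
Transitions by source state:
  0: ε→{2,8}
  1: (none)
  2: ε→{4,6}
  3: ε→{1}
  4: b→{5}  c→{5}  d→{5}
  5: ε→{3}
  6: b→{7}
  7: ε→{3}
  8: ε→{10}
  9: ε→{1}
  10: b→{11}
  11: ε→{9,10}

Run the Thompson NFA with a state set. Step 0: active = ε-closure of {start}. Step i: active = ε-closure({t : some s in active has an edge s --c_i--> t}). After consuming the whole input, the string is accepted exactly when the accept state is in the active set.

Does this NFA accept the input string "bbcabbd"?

Answer: REJECT

Derivation:
S₀ = ε-closure({0}) = {0,2,4,6,8,10}
'b' @ 1: {1,3,5,7,9,10,11}  [accepting]
'b' @ 2: {1,9,10,11}  [accepting]
'c' @ 3: {}  — dead — no transitions
rest 'abbd' ignored (set empty)
final: {}; accept 1 not in set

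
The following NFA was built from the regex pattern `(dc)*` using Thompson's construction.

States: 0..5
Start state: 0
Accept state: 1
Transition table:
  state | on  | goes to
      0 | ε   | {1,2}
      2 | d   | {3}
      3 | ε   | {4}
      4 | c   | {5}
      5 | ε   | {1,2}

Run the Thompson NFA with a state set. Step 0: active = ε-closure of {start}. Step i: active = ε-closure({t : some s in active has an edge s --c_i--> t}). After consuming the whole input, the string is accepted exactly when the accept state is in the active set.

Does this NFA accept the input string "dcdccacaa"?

Answer: REJECT

Trace:
initial (ε-close {0}): {0,1,2}
'd' @ 1: {3,4}
'c' @ 2: {1,2,5}  [accepting]
'd' @ 3: {3,4}
'c' @ 4: {1,2,5}  [accepting]
'c' @ 5: {}  — no active states
rest 'acaa' ignored (set empty)
final: {}; accept 1 not in set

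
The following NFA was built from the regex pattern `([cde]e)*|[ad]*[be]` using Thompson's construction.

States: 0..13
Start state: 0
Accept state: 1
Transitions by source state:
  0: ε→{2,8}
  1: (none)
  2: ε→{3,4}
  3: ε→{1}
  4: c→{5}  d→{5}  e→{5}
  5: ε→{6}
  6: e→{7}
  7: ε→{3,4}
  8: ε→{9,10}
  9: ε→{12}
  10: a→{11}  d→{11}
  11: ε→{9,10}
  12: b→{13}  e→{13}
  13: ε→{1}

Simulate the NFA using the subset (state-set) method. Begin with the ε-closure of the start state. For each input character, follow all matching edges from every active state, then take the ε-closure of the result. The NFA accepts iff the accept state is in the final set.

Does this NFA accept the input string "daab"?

Answer: ACCEPT

Steps:
S₀ = ε-closure({0}) = {0,1,2,3,4,8,9,10,12}
'd' @ 1: {5,6,9,10,11,12}
'a' @ 2: {9,10,11,12}
'a' @ 3: {9,10,11,12}
'b' @ 4: {1,13}  ✓accept
end set {1,13} — state 1 in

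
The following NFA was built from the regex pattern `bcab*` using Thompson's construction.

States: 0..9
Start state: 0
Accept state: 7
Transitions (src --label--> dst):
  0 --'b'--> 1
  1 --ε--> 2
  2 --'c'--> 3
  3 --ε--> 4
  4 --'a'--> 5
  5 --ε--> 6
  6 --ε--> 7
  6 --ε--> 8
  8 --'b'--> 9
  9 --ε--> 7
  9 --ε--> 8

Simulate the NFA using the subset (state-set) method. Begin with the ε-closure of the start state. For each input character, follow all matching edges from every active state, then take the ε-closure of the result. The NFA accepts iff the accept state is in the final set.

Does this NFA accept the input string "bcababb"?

Answer: REJECT

Derivation:
S₀ = ε-closure({0}) = {0}
'b' @ 1: {1,2}
'c' @ 2: {3,4}
'a' @ 3: {5,6,7,8}  (accept∈set)
'b' @ 4: {7,8,9}  (accept∈set)
'a' @ 5: {}  — no active states
rest 'bb' ignored (set empty)
after full input: {}  (accept=7 not in)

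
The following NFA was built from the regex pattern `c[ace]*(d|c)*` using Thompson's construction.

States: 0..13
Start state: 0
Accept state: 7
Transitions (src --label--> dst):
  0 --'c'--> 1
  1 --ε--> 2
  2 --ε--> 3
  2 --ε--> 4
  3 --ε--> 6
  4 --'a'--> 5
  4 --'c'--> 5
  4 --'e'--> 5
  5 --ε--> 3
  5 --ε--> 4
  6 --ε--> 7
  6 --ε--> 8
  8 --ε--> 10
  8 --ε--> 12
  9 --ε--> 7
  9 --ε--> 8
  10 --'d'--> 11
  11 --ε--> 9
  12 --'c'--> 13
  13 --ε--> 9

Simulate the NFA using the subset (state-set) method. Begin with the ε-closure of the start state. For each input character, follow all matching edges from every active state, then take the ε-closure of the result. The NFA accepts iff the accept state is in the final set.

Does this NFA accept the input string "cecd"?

Answer: ACCEPT

Derivation:
start: ε-closure({0}) = {0}
'c' @ 1: {1,2,3,4,6,7,8,10,12}  (accept∈set)
'e' @ 2: {3,4,5,6,7,8,10,12}  (accept∈set)
'c' @ 3: {3,4,5,6,7,8,9,10,12,13}  (accept∈set)
'd' @ 4: {7,8,9,10,11,12}  (accept∈set)
end set {7,8,9,10,11,12} — state 7 in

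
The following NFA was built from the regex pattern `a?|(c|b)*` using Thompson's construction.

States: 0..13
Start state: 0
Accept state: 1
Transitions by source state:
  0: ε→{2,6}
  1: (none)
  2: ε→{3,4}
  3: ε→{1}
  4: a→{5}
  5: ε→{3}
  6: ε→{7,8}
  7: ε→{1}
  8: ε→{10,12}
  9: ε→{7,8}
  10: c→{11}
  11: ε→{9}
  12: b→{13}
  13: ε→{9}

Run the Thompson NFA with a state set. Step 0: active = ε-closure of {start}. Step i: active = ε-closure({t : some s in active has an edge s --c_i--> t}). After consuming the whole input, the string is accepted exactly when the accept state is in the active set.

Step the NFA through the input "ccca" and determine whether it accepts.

initial (ε-close {0}): {0,1,2,3,4,6,7,8,10,12}
'c' @ 1: {1,7,8,9,10,11,12}  [accepting]
'c' @ 2: {1,7,8,9,10,11,12}  [accepting]
'c' @ 3: {1,7,8,9,10,11,12}  [accepting]
'a' @ 4: {}  — dead — no transitions
end set {} — state 1 not in

Answer: REJECT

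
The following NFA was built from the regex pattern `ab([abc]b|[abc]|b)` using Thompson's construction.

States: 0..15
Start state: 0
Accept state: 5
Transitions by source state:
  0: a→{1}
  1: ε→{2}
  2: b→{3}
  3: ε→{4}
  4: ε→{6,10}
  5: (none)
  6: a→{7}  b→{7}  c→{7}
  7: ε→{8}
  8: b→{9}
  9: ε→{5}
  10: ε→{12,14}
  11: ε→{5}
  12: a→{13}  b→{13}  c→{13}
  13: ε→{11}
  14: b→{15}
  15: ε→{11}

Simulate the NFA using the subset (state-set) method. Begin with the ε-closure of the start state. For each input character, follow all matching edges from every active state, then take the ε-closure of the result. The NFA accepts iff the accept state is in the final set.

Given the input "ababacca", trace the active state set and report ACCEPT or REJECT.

start: ε-closure({0}) = {0}
'a' @ 1: {1,2}
'b' @ 2: {3,4,6,10,12,14}
'a' @ 3: {5,7,8,11,13}  ✓accept
'b' @ 4: {5,9}  ✓accept
'a' @ 5: {}  — dead — no transitions
rest 'cca' ignored (set empty)
final: {}; accept 5 not in set

Answer: REJECT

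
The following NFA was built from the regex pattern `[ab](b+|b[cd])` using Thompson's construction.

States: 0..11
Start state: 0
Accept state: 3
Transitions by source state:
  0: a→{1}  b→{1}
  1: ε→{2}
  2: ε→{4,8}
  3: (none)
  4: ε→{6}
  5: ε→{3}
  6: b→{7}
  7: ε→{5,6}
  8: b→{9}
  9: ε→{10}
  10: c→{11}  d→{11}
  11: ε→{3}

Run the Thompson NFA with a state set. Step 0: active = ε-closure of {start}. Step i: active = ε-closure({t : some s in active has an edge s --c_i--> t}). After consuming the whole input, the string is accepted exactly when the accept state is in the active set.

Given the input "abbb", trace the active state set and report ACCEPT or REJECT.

Answer: ACCEPT

Derivation:
start: ε-closure({0}) = {0}
'a' @ 1: {1,2,4,6,8}
'b' @ 2: {3,5,6,7,9,10}  (accept∈set)
'b' @ 3: {3,5,6,7}  (accept∈set)
'b' @ 4: {3,5,6,7}  (accept∈set)
after full input: {3,5,6,7}  (accept=3 in)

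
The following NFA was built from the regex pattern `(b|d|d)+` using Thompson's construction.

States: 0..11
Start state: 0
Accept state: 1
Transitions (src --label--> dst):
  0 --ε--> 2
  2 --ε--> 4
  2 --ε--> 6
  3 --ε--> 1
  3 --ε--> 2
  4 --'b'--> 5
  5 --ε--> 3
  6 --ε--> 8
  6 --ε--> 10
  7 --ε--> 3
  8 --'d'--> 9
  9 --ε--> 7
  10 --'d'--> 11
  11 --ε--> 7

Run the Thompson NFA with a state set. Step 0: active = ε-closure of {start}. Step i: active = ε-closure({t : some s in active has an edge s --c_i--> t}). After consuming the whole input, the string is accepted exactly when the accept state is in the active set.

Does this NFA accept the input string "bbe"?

Answer: REJECT

Derivation:
initial (ε-close {0}): {0,2,4,6,8,10}
'b' @ 1: {1,2,3,4,5,6,8,10}  ✓accept
'b' @ 2: {1,2,3,4,5,6,8,10}  ✓accept
'e' @ 3: {}  — no active states
final: {}; accept 1 not in set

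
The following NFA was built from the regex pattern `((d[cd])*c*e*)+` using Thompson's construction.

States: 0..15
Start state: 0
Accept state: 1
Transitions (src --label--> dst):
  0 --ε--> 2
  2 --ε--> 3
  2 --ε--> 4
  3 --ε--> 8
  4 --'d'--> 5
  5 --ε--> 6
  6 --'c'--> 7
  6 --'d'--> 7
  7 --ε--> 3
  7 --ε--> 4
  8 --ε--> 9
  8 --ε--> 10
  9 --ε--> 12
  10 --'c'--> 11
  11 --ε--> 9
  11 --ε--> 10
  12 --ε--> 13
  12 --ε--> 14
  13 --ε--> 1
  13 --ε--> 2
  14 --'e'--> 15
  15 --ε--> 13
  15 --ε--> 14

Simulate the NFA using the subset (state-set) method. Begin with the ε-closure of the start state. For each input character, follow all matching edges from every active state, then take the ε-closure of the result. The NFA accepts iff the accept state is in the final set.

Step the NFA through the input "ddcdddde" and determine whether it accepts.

S₀ = ε-closure({0}) = {0,1,2,3,4,8,9,10,12,13,14}
'd' @ 1: {5,6}
'd' @ 2: {1,2,3,4,7,8,9,10,12,13,14}  [accepting]
'c' @ 3: {1,2,3,4,8,9,10,11,12,13,14}  [accepting]
'd' @ 4: {5,6}
'd' @ 5: {1,2,3,4,7,8,9,10,12,13,14}  [accepting]
'd' @ 6: {5,6}
'd' @ 7: {1,2,3,4,7,8,9,10,12,13,14}  [accepting]
'e' @ 8: {1,2,3,4,8,9,10,12,13,14,15}  [accepting]
final: {1,2,3,4,8,9,10,12,13,14,15}; accept 1 in set

Answer: ACCEPT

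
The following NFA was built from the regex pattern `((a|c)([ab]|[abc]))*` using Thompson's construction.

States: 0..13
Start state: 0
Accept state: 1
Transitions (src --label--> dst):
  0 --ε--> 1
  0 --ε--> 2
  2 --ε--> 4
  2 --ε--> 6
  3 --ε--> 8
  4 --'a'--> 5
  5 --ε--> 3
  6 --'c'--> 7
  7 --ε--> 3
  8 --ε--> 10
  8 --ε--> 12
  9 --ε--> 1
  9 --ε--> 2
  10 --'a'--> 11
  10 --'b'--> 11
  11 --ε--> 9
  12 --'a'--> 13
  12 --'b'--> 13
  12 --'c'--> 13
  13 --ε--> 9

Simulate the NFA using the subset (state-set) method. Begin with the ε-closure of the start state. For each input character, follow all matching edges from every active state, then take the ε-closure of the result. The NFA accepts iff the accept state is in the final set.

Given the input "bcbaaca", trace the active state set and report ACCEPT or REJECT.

start: ε-closure({0}) = {0,1,2,4,6}
'b' @ 1: {}  — dead — no transitions
rest 'cbaaca' ignored (set empty)
after full input: {}  (accept=1 not in)

Answer: REJECT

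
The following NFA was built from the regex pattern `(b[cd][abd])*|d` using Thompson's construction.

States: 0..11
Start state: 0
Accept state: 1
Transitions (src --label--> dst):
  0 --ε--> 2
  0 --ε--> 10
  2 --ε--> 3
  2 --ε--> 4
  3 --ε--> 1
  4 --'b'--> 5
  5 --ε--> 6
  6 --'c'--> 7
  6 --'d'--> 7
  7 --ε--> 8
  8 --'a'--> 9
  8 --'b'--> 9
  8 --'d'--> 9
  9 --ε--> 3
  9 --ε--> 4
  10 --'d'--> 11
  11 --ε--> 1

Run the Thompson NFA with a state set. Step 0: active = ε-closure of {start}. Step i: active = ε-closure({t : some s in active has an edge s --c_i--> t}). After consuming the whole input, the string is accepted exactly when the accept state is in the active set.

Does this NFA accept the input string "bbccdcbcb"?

Answer: REJECT

Steps:
start: ε-closure({0}) = {0,1,2,3,4,10}
'b' @ 1: {5,6}
'b' @ 2: {}  — dead — no transitions
rest 'ccdcbcb' ignored (set empty)
final: {}; accept 1 not in set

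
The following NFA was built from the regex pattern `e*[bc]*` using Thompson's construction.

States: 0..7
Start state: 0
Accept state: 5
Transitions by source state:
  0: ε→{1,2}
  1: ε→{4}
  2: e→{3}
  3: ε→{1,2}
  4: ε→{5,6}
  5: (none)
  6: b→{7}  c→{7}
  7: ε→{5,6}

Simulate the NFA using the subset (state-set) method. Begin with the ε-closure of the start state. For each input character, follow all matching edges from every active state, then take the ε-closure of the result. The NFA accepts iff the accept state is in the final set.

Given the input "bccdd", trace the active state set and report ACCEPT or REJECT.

Answer: REJECT

Derivation:
initial (ε-close {0}): {0,1,2,4,5,6}
'b' @ 1: {5,6,7}  [accepting]
'c' @ 2: {5,6,7}  [accepting]
'c' @ 3: {5,6,7}  [accepting]
'd' @ 4: {}  — dead — no transitions
rest 'd' ignored (set empty)
end set {} — state 5 not in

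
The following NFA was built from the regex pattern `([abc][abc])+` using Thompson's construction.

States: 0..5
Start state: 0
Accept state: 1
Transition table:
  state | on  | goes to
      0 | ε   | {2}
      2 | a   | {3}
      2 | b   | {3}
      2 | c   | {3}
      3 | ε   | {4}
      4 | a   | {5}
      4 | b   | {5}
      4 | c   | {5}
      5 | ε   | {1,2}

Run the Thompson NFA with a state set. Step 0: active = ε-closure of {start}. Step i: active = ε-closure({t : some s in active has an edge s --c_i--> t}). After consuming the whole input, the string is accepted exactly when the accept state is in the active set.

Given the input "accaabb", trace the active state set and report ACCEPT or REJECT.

Answer: REJECT

Trace:
start: ε-closure({0}) = {0,2}
'a' @ 1: {3,4}
'c' @ 2: {1,2,5}  (accept∈set)
'c' @ 3: {3,4}
'a' @ 4: {1,2,5}  (accept∈set)
'a' @ 5: {3,4}
'b' @ 6: {1,2,5}  (accept∈set)
'b' @ 7: {3,4}
final: {3,4}; accept 1 not in set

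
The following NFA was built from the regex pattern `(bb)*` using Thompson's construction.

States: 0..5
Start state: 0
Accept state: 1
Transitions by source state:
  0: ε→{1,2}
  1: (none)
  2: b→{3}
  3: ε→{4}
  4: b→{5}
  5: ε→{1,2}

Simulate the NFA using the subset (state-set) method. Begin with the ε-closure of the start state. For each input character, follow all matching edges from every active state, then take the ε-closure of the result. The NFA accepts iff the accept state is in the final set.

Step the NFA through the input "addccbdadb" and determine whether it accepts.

Answer: REJECT

Derivation:
initial (ε-close {0}): {0,1,2}
'a' @ 1: {}  — no active states
rest 'ddccbdadb' ignored (set empty)
end set {} — state 1 not in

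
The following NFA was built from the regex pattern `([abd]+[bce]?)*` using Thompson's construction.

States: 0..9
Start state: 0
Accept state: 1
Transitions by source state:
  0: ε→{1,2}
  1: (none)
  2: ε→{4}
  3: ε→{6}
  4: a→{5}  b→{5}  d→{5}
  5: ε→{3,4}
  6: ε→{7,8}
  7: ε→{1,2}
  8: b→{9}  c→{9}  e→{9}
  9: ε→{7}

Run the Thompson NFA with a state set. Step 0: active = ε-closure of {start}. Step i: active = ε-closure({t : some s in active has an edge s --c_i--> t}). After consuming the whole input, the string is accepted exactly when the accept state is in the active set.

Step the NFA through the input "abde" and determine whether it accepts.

Answer: ACCEPT

Derivation:
initial (ε-close {0}): {0,1,2,4}
'a' @ 1: {1,2,3,4,5,6,7,8}  [accepting]
'b' @ 2: {1,2,3,4,5,6,7,8,9}  [accepting]
'd' @ 3: {1,2,3,4,5,6,7,8}  [accepting]
'e' @ 4: {1,2,4,7,9}  [accepting]
after full input: {1,2,4,7,9}  (accept=1 in)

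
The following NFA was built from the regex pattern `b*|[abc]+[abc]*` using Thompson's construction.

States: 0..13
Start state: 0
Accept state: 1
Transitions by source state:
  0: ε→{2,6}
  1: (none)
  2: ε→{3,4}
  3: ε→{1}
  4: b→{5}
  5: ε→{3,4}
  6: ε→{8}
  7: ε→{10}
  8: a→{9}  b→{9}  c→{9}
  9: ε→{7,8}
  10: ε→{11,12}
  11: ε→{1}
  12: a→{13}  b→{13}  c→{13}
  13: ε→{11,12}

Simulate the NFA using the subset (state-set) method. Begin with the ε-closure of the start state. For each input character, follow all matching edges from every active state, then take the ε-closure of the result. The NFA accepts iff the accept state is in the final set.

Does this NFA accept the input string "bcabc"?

start: ε-closure({0}) = {0,1,2,3,4,6,8}
'b' @ 1: {1,3,4,5,7,8,9,10,11,12}  ✓accept
'c' @ 2: {1,7,8,9,10,11,12,13}  ✓accept
'a' @ 3: {1,7,8,9,10,11,12,13}  ✓accept
'b' @ 4: {1,7,8,9,10,11,12,13}  ✓accept
'c' @ 5: {1,7,8,9,10,11,12,13}  ✓accept
final: {1,7,8,9,10,11,12,13}; accept 1 in set

Answer: ACCEPT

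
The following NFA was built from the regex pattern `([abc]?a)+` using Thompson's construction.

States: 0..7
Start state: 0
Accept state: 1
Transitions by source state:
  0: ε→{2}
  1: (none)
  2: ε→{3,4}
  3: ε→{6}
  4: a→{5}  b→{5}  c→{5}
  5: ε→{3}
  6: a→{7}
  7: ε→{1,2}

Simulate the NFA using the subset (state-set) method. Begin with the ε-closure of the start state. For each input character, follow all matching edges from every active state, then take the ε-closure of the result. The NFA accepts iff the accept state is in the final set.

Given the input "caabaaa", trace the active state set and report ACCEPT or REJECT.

initial (ε-close {0}): {0,2,3,4,6}
'c' @ 1: {3,5,6}
'a' @ 2: {1,2,3,4,6,7}  [accepting]
'a' @ 3: {1,2,3,4,5,6,7}  [accepting]
'b' @ 4: {3,5,6}
'a' @ 5: {1,2,3,4,6,7}  [accepting]
'a' @ 6: {1,2,3,4,5,6,7}  [accepting]
'a' @ 7: {1,2,3,4,5,6,7}  [accepting]
final: {1,2,3,4,5,6,7}; accept 1 in set

Answer: ACCEPT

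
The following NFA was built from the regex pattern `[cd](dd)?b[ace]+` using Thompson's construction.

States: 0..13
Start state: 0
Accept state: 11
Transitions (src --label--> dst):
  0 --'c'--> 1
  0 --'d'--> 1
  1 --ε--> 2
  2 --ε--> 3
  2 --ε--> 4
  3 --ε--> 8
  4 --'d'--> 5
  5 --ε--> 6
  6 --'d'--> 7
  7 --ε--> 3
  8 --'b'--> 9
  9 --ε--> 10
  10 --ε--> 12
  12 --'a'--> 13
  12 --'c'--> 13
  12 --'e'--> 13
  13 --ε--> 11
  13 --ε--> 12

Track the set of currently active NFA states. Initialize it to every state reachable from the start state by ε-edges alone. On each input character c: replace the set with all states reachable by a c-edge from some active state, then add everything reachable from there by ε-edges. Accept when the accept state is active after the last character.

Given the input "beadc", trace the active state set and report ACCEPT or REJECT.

Answer: REJECT

Derivation:
start: ε-closure({0}) = {0}
'b' @ 1: {}  — no active states
rest 'eadc' ignored (set empty)
after full input: {}  (accept=11 not in)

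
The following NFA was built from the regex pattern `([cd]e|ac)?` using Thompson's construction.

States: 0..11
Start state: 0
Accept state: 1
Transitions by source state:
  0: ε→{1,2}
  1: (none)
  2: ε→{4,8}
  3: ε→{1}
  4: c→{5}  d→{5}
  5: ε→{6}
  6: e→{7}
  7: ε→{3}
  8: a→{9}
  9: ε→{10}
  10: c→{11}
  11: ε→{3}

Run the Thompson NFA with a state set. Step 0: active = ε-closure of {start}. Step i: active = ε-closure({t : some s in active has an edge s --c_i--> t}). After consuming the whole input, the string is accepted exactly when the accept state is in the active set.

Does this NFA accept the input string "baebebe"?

initial (ε-close {0}): {0,1,2,4,8}
'b' @ 1: {}  — dead — no transitions
rest 'aebebe' ignored (set empty)
final: {}; accept 1 not in set

Answer: REJECT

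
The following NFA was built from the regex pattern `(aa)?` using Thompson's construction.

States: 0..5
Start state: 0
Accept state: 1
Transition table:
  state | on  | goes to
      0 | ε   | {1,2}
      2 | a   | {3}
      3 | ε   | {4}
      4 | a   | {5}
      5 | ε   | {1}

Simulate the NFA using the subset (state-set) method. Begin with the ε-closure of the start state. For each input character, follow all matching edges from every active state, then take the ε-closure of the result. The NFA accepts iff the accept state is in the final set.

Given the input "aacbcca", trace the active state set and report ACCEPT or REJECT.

initial (ε-close {0}): {0,1,2}
'a' @ 1: {3,4}
'a' @ 2: {1,5}  ✓accept
'c' @ 3: {}  — no active states
rest 'bcca' ignored (set empty)
end set {} — state 1 not in

Answer: REJECT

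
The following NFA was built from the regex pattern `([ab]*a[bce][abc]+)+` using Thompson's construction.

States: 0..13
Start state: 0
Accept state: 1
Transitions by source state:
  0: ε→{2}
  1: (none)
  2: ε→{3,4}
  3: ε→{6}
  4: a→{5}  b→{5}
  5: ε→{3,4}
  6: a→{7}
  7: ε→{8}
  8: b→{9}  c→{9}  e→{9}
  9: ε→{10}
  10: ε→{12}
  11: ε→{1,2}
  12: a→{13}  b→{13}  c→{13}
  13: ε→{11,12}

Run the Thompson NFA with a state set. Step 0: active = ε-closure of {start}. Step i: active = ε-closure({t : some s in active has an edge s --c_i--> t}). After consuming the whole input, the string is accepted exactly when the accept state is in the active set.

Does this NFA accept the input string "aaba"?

Answer: ACCEPT

Steps:
initial (ε-close {0}): {0,2,3,4,6}
'a' @ 1: {3,4,5,6,7,8}
'a' @ 2: {3,4,5,6,7,8}
'b' @ 3: {3,4,5,6,9,10,12}
'a' @ 4: {1,2,3,4,5,6,7,8,11,12,13}  ✓accept
final: {1,2,3,4,5,6,7,8,11,12,13}; accept 1 in set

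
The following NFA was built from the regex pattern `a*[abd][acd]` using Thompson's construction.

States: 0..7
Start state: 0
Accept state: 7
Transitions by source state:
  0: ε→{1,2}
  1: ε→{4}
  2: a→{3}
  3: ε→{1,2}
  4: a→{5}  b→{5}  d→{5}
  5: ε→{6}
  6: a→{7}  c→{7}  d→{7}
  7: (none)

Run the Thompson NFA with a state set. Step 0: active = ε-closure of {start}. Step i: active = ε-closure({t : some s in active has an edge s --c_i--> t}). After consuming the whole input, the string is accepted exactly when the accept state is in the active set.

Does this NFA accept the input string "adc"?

Answer: ACCEPT

Trace:
start: ε-closure({0}) = {0,1,2,4}
'a' @ 1: {1,2,3,4,5,6}
'd' @ 2: {5,6,7}  (accept∈set)
'c' @ 3: {7}  (accept∈set)
final: {7}; accept 7 in set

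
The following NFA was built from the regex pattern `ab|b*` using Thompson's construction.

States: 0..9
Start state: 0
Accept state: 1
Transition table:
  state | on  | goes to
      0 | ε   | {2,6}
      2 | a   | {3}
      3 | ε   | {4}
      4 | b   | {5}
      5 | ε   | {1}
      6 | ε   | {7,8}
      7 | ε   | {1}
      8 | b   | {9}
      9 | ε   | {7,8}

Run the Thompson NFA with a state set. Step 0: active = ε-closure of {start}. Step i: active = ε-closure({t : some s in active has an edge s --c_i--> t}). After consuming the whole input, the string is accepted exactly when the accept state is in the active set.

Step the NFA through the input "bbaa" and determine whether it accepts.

Answer: REJECT

Derivation:
start: ε-closure({0}) = {0,1,2,6,7,8}
'b' @ 1: {1,7,8,9}  [accepting]
'b' @ 2: {1,7,8,9}  [accepting]
'a' @ 3: {}  — no active states
rest 'a' ignored (set empty)
final: {}; accept 1 not in set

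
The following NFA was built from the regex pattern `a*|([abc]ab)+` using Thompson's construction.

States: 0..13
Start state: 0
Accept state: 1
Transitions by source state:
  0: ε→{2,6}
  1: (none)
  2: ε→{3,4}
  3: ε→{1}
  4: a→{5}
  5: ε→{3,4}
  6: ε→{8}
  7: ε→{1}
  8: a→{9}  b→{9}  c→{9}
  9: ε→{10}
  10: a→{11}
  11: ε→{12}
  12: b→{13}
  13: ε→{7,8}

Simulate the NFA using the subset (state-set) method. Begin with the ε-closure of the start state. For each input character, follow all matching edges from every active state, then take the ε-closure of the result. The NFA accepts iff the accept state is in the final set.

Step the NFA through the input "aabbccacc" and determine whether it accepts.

initial (ε-close {0}): {0,1,2,3,4,6,8}
'a' @ 1: {1,3,4,5,9,10}  (accept∈set)
'a' @ 2: {1,3,4,5,11,12}  (accept∈set)
'b' @ 3: {1,7,8,13}  (accept∈set)
'b' @ 4: {9,10}
'c' @ 5: {}  — no active states
rest 'cacc' ignored (set empty)
after full input: {}  (accept=1 not in)

Answer: REJECT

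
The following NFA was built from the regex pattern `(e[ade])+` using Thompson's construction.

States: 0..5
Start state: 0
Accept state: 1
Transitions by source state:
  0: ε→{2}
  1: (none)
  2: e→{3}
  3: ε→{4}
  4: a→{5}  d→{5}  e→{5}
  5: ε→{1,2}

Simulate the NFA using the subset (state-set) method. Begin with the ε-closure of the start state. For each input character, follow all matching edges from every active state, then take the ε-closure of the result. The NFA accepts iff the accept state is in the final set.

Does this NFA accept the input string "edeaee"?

S₀ = ε-closure({0}) = {0,2}
'e' @ 1: {3,4}
'd' @ 2: {1,2,5}  ✓accept
'e' @ 3: {3,4}
'a' @ 4: {1,2,5}  ✓accept
'e' @ 5: {3,4}
'e' @ 6: {1,2,5}  ✓accept
final: {1,2,5}; accept 1 in set

Answer: ACCEPT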